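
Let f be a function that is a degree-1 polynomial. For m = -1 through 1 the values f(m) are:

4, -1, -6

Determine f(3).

-16

First differences: -5, -5.
Level-1 differences are constant, so f has degree 1.
Fitting a degree-1 polynomial gives f(m) = -5m - 1.
Then f(3) = -16.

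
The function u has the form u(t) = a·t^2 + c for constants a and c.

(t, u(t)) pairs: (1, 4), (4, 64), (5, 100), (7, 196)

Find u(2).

16

From u(1) = 4 and u(4) = 64: 1a + c = 4 and 16a + c = 64.
Subtracting: 15a = 60, so a = 4; then c = 4 − 4·1 = 0.
So u(t) = 4t² + 0, and u(2) = 16.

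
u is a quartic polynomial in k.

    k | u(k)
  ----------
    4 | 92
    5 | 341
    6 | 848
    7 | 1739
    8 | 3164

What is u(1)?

-7

Write u(k) = ak^4 + bk³ + ck² + dk + e; the 5 given values yield a linear system in the 5 coefficients.
Solving, u(k) = k^4 - k³ - 7k² + 4k - 4.
Then u(1) = -7.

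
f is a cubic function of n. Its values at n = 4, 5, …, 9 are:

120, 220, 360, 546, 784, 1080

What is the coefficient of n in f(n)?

-6

Write f(n) = an³ + bn² + cn + d; the 6 given values yield a linear system in the 4 coefficients.
Solving, f(n) = n³ + 5n² - 6n.
The coefficient of n is -6.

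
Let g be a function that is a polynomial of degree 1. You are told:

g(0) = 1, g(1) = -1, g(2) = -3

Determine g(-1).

3

First differences: -2, -2.
Level-1 differences are constant, so g has degree 1.
Fitting a degree-1 polynomial gives g(k) = -2k + 1.
Then g(-1) = 3.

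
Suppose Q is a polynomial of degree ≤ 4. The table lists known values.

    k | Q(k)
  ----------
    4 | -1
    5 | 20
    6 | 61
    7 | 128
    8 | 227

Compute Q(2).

-7

First differences: 21, 41, 67, 99. Second differences: 20, 26, 32. Third differences: 6, 6.
Level-3 differences are constant, so Q has degree 3.
Fitting a degree-3 polynomial gives Q(k) = k³ - 5k² + 5k - 5.
Then Q(2) = -7.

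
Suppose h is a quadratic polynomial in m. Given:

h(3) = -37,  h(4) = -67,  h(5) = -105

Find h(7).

-205

Write h(m) = am² + bm + c; the 3 given values yield a linear system in the 3 coefficients.
Solving, h(m) = -4m² - 2m + 5.
Then h(7) = -205.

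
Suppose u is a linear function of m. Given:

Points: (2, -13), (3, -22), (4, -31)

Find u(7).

-58

Write u(m) = am + b; the 3 given values yield a linear system in the 2 coefficients.
Solving, u(m) = -9m + 5.
Then u(7) = -58.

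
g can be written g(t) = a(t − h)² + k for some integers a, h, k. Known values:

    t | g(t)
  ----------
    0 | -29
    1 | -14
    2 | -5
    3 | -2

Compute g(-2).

-77

First differences 15, 9, 3; second difference -6 = 2a, so a = -3.
Expanding, the t-coefficient is −2ah = 6h; matching it to the data gives h = 3, and then k = -2.
So g(t) = -3(t − 3)² − 2.
g(-2) = -3·(-5)² − 2 = -77.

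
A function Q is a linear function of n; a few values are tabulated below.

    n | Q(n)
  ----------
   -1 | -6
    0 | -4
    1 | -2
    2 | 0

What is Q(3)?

First differences: 2, 2, 2.
Level-1 differences are constant, so Q has degree 1.
Fitting a degree-1 polynomial gives Q(n) = 2n - 4.
Then Q(3) = 2.

2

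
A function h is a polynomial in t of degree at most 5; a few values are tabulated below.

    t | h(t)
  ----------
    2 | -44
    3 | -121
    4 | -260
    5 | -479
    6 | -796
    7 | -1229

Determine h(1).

-11

First differences: -77, -139, -219, -317, -433. Second differences: -62, -80, -98, -116. Third differences: -18, -18, -18.
Level-3 differences are constant, so h has degree 3.
Fitting a degree-3 polynomial gives h(t) = -3t³ - 4t² - 4.
Then h(1) = -11.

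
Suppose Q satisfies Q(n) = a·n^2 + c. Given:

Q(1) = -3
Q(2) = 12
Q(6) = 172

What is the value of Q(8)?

312

From Q(1) = -3 and Q(2) = 12: 1a + c = -3 and 4a + c = 12.
Subtracting: 3a = 15, so a = 5; then c = -3 − 5·1 = -8.
So Q(n) = 5n² − 8, and Q(8) = 312.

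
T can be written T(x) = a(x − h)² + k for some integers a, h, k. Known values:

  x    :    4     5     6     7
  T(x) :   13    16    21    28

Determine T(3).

First differences 3, 5, 7; second difference 2 = 2a, so a = 1.
Expanding, the x-coefficient is −2ah = -2h; matching it to the data gives h = 3, and then k = 12.
So T(x) = 1(x − 3)² + 12.
T(3) = 1·0² + 12 = 12.

12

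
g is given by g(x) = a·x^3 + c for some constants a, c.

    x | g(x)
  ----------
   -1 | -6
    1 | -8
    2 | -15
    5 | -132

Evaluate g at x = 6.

-223

From g(-1) = -6 and g(1) = -8: -1a + c = -6 and 1a + c = -8.
Subtracting: 2a = -2, so a = -1; then c = -6 − (-1)·(-1) = -7.
So g(x) = -1x³ − 7, and g(6) = -223.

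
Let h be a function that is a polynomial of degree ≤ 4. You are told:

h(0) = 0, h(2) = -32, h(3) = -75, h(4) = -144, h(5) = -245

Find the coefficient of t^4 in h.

Write h(t) = at^4 + bt³ + ct² + dt + e; the 5 given values yield a linear system in the 5 coefficients.
Solving, the leading coefficient vanishes, and h(t) = -t³ - 4t² - 4t.
The coefficient of t^4 is 0.

0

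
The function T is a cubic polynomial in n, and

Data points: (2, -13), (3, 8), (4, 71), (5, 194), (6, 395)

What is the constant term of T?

First differences: 21, 63, 123, 201. Second differences: 42, 60, 78. Third differences: 18, 18.
Level-3 differences are constant, so T has degree 3.
Fitting a degree-3 polynomial gives T(n) = 3n³ - 6n² - 6n - 1.
The constant term is T(0) = -1.

-1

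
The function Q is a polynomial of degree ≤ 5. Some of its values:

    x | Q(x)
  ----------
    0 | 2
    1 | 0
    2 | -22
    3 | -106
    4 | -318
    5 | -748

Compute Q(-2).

First differences: -2, -22, -84, -212, -430. Second differences: -20, -62, -128, -218. Third differences: -42, -66, -90. Fourth differences: -24, -24.
Level-4 differences are constant, so Q has degree 4.
Fitting a degree-4 polynomial gives Q(x) = -x^4 - x³ + 2.
Then Q(-2) = -6.

-6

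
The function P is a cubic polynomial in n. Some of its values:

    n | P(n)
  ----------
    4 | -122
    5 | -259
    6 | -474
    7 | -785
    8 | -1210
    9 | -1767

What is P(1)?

Write P(n) = an³ + bn² + cn + d; the 6 given values yield a linear system in the 4 coefficients.
Solving, P(n) = -3n³ + 6n² - 8n + 6.
Then P(1) = 1.

1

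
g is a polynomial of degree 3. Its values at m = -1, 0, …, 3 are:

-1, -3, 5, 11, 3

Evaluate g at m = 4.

-31

First differences: -2, 8, 6, -8. Second differences: 10, -2, -14. Third differences: -12, -12.
Level-3 differences are constant, so g has degree 3.
Fitting a degree-3 polynomial gives g(m) = -2m³ + 5m² + 5m - 3.
Then g(4) = -31.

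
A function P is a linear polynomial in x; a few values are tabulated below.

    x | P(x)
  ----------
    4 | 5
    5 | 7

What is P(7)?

11

Write P(x) = ax + b; the 2 given values yield a linear system in the 2 coefficients.
Solving, P(x) = 2x - 3.
Then P(7) = 11.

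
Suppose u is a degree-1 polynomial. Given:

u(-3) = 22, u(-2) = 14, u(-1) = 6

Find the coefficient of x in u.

-8

Write u(x) = ax + b; the 3 given values yield a linear system in the 2 coefficients.
Solving, u(x) = -8x - 2.
The coefficient of x is -8.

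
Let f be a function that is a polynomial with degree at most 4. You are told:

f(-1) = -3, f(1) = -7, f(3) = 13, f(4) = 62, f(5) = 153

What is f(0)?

-2

Write f(x) = ax^4 + bx³ + cx² + dx + e; the 5 given values yield a linear system in the 5 coefficients.
Solving, the leading coefficient vanishes, and f(x) = 2x³ - 3x² - 4x - 2.
Then f(0) = -2.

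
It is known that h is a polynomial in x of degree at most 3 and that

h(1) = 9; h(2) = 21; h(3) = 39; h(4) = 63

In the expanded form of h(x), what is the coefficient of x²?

First differences: 12, 18, 24. Second differences: 6, 6.
Level-2 differences are constant, so h has degree 2.
Fitting a degree-2 polynomial gives h(x) = 3x² + 3x + 3.
The coefficient of x² is 3.

3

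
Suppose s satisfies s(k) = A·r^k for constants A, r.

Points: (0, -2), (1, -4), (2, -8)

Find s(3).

Consecutive ratio: -4/(-2) = 2, and -8/(-4) = 2, so r = 2.
Then A·2^0 = -2 gives A = -2, and s(k) = -2·2^k.
s(3) = -2·2^3 = -16.

-16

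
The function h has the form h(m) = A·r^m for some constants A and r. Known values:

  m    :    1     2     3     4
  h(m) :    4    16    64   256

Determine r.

4

Consecutive ratio: 16/4 = 4, and 64/16 = 4, so r = 4.
Then A·4^1 = 4 gives A = 1, and h(m) = 1·4^m.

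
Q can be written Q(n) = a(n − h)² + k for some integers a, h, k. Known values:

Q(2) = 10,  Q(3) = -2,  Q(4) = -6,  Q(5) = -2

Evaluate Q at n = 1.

30

First differences -12, -4, 4; second difference 8 = 2a, so a = 4.
Expanding, the n-coefficient is −2ah = -8h; matching it to the data gives h = 4, and then k = -6.
So Q(n) = 4(n − 4)² − 6.
Q(1) = 4·(-3)² − 6 = 30.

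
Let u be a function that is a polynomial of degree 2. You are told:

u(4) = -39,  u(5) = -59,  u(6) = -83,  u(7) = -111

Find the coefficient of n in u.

-2

First differences: -20, -24, -28. Second differences: -4, -4.
Level-2 differences are constant, so u has degree 2.
Fitting a degree-2 polynomial gives u(n) = -2n² - 2n + 1.
The coefficient of n is -2.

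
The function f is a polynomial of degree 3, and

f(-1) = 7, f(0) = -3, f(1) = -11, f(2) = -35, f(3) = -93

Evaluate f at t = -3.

First differences: -10, -8, -24, -58. Second differences: 2, -16, -34. Third differences: -18, -18.
Level-3 differences are constant, so f has degree 3.
Fitting a degree-3 polynomial gives f(t) = -3t³ + t² - 6t - 3.
Then f(-3) = 105.

105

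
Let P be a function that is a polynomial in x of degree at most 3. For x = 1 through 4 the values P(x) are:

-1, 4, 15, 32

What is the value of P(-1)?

7

First differences: 5, 11, 17. Second differences: 6, 6.
Level-2 differences are constant, so P has degree 2.
Fitting a degree-2 polynomial gives P(x) = 3x² - 4x.
Then P(-1) = 7.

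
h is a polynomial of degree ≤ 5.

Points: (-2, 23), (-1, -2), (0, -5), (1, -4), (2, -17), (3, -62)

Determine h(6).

First differences: -25, -3, 1, -13, -45. Second differences: 22, 4, -14, -32. Third differences: -18, -18, -18.
Level-3 differences are constant, so h has degree 3.
Fitting a degree-3 polynomial gives h(n) = -3n³ + 2n² + 2n - 5.
Then h(6) = -569.

-569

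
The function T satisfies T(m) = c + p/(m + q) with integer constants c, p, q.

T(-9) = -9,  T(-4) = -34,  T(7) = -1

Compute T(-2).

(T(m) − c)(m + q) = p for each data point; the three points give a linear system in c and q, then p follows.
Solving: c = -4, q = 3, p = 30, so T(m) = -4 + 30/(m + 3).
Then T(-2) = -4 + 30/1 = 26.

26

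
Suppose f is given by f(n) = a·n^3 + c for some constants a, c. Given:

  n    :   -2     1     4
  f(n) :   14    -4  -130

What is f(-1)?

0

From f(-2) = 14 and f(1) = -4: -8a + c = 14 and 1a + c = -4.
Subtracting: 9a = -18, so a = -2; then c = 14 − (-2)·(-8) = -2.
So f(n) = -2n³ − 2, and f(-1) = 0.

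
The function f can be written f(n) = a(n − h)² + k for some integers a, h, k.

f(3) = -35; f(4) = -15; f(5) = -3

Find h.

First differences 20, 12; second difference -8 = 2a, so a = -4.
Expanding, the n-coefficient is −2ah = 8h; matching it to the data gives h = 6, and then k = 1.
So f(n) = -4(n − 6)² + 1.
Hence h = 6.

6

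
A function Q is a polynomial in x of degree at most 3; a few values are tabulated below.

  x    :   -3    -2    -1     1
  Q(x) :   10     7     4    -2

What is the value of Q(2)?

-5

Write Q(x) = ax³ + bx² + cx + d; the 4 given values yield a linear system in the 4 coefficients.
Solving, the top 2 coefficients vanish, and Q(x) = -3x + 1.
Then Q(2) = -5.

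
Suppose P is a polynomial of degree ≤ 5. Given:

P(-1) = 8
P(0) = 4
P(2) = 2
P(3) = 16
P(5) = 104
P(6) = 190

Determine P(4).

Write P(k) = ak^5 + bk^4 + ck³ + dk² + ek + p; the 6 given values yield a linear system in the 6 coefficients.
Solving, the top 2 coefficients vanish, and P(k) = k³ - 5k + 4.
Then P(4) = 48.

48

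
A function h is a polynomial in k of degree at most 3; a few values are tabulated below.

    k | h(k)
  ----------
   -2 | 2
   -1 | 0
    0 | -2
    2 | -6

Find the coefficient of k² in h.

Write h(k) = ak³ + bk² + ck + d; the 4 given values yield a linear system in the 4 coefficients.
Solving, the top 2 coefficients vanish, and h(k) = -2k - 2.
The coefficient of k² is 0.

0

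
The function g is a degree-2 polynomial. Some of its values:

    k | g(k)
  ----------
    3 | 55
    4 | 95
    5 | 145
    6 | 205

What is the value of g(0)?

-5

First differences: 40, 50, 60. Second differences: 10, 10.
Level-2 differences are constant, so g has degree 2.
Fitting a degree-2 polynomial gives g(k) = 5k² + 5k - 5.
Then g(0) = -5.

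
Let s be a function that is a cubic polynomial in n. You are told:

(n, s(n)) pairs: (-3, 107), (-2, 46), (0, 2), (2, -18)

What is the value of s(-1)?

15

Write s(n) = an³ + bn² + cn + d; the 4 given values yield a linear system in the 4 coefficients.
Solving, s(n) = -2n³ + 3n² - 8n + 2.
Then s(-1) = 15.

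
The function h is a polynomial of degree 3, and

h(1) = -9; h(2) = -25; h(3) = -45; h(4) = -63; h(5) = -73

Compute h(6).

-69

First differences: -16, -20, -18, -10. Second differences: -4, 2, 8. Third differences: 6, 6.
Level-3 differences are constant, so h has degree 3.
Extending the table by one column gives the next first difference 4, so h(6) = -73 + 4 = -69.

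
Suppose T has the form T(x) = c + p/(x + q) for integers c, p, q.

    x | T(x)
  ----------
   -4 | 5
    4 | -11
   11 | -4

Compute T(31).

-2

(T(x) − c)(x + q) = p for each data point; the three points give a linear system in c and q, then p follows.
Solving: c = -1, q = -1, p = -30, so T(x) = -1 − 30/(x − 1).
Then T(31) = -1 − 30/30 = -2.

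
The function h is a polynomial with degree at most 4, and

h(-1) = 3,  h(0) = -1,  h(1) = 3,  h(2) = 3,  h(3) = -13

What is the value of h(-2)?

27

First differences: -4, 4, 0, -16. Second differences: 8, -4, -16. Third differences: -12, -12.
Level-3 differences are constant, so h has degree 3.
Fitting a degree-3 polynomial gives h(x) = -2x³ + 4x² + 2x - 1.
Then h(-2) = 27.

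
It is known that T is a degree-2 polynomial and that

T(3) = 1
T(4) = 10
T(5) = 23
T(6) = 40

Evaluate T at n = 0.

-2

Write T(n) = an² + bn + c; the 4 given values yield a linear system in the 3 coefficients.
Solving, T(n) = 2n² - 5n - 2.
Then T(0) = -2.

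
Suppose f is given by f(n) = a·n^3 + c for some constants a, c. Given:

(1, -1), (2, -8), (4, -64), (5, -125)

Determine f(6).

From f(1) = -1 and f(2) = -8: 1a + c = -1 and 8a + c = -8.
Subtracting: 7a = -7, so a = -1; then c = -1 − (-1)·1 = 0.
So f(n) = -1n³ + 0, and f(6) = -216.

-216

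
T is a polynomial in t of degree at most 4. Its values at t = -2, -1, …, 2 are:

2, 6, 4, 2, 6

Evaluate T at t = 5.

Write T(t) = at^4 + bt³ + ct² + dt + e; the 5 given values yield a linear system in the 5 coefficients.
Solving, the leading coefficient vanishes, and T(t) = t³ - 3t + 4.
Then T(5) = 114.

114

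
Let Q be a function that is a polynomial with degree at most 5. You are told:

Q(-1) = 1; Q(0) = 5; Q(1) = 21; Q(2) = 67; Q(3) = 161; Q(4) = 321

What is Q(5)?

565

First differences: 4, 16, 46, 94, 160. Second differences: 12, 30, 48, 66. Third differences: 18, 18, 18.
Level-3 differences are constant, so Q has degree 3.
Fitting a degree-3 polynomial gives Q(k) = 3k³ + 6k² + 7k + 5.
Then Q(5) = 565.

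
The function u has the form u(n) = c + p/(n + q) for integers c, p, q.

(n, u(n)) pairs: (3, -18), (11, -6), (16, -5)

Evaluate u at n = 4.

(u(n) − c)(n + q) = p for each data point; the three points give a linear system in c and q, then p follows.
Solving: c = -3, q = -1, p = -30, so u(n) = -3 − 30/(n − 1).
Then u(4) = -3 − 30/3 = -13.

-13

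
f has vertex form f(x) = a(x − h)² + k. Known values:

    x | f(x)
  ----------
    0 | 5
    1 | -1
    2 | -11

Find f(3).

First differences -6, -10; second difference -4 = 2a, so a = -2.
Expanding, the x-coefficient is −2ah = 4h; matching it to the data gives h = -1, and then k = 7.
So f(x) = -2(x + 1)² + 7.
f(3) = -2·4² + 7 = -25.

-25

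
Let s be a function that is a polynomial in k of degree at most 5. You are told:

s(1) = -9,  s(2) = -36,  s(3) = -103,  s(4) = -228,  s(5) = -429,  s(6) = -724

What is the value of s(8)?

-1668

Write s(k) = ak^5 + bk^4 + ck³ + dk² + ek + p; the 6 given values yield a linear system in the 6 coefficients.
Solving, the top 2 coefficients vanish, and s(k) = -3k³ - 2k² - 4.
Then s(8) = -1668.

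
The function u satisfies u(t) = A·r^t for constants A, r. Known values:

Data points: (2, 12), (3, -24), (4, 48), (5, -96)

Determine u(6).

Consecutive ratio: -24/12 = -2, and 48/(-24) = -2, so r = -2.
Then A·(-2)^2 = 12 gives A = 3, and u(t) = 3·(-2)^t.
u(6) = 3·(-2)^6 = 192.

192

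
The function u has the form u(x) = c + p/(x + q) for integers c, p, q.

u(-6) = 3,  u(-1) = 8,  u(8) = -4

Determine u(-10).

(u(x) − c)(x + q) = p for each data point; the three points give a linear system in c and q, then p follows.
Solving: c = 0, q = -2, p = -24, so u(x) = -24/(x − 2).
Then u(-10) = 0 − 24/(-12) = 2.

2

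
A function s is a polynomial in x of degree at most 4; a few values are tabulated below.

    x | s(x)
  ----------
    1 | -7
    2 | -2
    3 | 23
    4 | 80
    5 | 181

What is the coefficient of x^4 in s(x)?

First differences: 5, 25, 57, 101. Second differences: 20, 32, 44. Third differences: 12, 12.
Level-3 differences are constant, so s has degree 3.
Fitting a degree-3 polynomial gives s(x) = 2x³ - 2x² - 3x - 4.
The coefficient of x^4 is 0.

0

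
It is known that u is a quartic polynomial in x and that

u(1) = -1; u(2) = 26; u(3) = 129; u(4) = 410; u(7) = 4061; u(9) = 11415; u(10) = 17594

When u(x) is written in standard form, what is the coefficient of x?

Write u(x) = ax^4 + bx³ + cx² + dx + e; the 7 given values yield a linear system in the 5 coefficients.
Solving, u(x) = 2x^4 - 3x³ + 6x² - 6.
The coefficient of x is 0.

0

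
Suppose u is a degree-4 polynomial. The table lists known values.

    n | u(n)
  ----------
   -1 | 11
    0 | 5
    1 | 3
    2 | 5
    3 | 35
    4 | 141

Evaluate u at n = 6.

893

First differences: -6, -2, 2, 30, 106. Second differences: 4, 4, 28, 76. Third differences: 0, 24, 48. Fourth differences: 24, 24.
Level-4 differences are constant, so u has degree 4.
Fitting a degree-4 polynomial gives u(n) = n^4 - 2n³ + n² - 2n + 5.
Then u(6) = 893.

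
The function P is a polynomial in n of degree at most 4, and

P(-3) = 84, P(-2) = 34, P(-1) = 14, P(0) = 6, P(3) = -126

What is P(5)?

-484

Write P(n) = an^4 + bn³ + cn² + dn + e; the 5 given values yield a linear system in the 5 coefficients.
Solving, the leading coefficient vanishes, and P(n) = -3n³ - 3n² - 8n + 6.
Then P(5) = -484.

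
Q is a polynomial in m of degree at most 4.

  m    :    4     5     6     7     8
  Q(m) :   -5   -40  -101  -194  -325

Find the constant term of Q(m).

-5

First differences: -35, -61, -93, -131. Second differences: -26, -32, -38. Third differences: -6, -6.
Level-3 differences are constant, so Q has degree 3.
Fitting a degree-3 polynomial gives Q(m) = -m³ + 2m² + 8m - 5.
The constant term is Q(0) = -5.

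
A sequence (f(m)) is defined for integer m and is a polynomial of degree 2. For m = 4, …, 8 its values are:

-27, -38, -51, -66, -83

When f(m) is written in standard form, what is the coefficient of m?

-2

First differences: -11, -13, -15, -17. Second differences: -2, -2, -2.
Level-2 differences are constant, so f has degree 2.
Fitting a degree-2 polynomial gives f(m) = -m² - 2m - 3.
The coefficient of m is -2.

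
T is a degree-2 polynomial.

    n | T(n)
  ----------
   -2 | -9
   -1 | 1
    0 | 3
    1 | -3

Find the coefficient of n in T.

First differences: 10, 2, -6. Second differences: -8, -8.
Level-2 differences are constant, so T has degree 2.
Fitting a degree-2 polynomial gives T(n) = -4n² - 2n + 3.
The coefficient of n is -2.

-2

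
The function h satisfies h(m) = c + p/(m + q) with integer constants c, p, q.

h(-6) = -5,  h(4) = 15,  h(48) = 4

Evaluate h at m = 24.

5

(h(m) − c)(m + q) = p for each data point; the three points give a linear system in c and q, then p follows.
Solving: c = 3, q = 0, p = 48, so h(m) = 3 + 48/(m + 0).
Then h(24) = 3 + 48/24 = 5.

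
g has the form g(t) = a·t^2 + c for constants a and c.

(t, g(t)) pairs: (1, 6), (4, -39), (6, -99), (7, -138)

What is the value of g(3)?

-18

From g(1) = 6 and g(4) = -39: 1a + c = 6 and 16a + c = -39.
Subtracting: 15a = -45, so a = -3; then c = 6 − (-3)·1 = 9.
So g(t) = -3t² + 9, and g(3) = -18.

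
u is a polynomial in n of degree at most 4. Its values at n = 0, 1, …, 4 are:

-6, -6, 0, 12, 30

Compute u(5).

First differences: 0, 6, 12, 18. Second differences: 6, 6, 6.
Level-2 differences are constant, so u has degree 2.
Extending the table by one column gives the next first difference 24, so u(5) = 30 + 24 = 54.

54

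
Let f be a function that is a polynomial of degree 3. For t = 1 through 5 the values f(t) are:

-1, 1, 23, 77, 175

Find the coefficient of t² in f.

Write f(t) = at³ + bt² + ct + d; the 5 given values yield a linear system in the 4 coefficients.
Solving, f(t) = 2t³ - 2t² - 6t + 5.
The coefficient of t² is -2.

-2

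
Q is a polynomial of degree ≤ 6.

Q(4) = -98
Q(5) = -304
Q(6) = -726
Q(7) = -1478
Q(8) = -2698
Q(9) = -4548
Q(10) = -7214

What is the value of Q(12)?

First differences: -206, -422, -752, -1220, -1850, -2666. Second differences: -216, -330, -468, -630, -816. Third differences: -114, -138, -162, -186. Fourth differences: -24, -24, -24.
Level-4 differences are constant, so Q has degree 4.
Fitting a degree-4 polynomial gives Q(m) = -m^4 + 3m³ - 2m² - 2m + 6.
Then Q(12) = -15858.

-15858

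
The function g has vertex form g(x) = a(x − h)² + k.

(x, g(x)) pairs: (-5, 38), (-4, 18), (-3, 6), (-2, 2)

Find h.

First differences -20, -12, -4; second difference 8 = 2a, so a = 4.
Expanding, the x-coefficient is −2ah = -8h; matching it to the data gives h = -2, and then k = 2.
So g(x) = 4(x + 2)² + 2.
Hence h = -2.

-2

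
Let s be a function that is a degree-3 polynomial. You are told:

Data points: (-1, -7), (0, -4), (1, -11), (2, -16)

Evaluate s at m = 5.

Write s(m) = am³ + bm² + cm + d; the 4 given values yield a linear system in the 4 coefficients.
Solving, s(m) = 2m³ - 5m² - 4m - 4.
Then s(5) = 101.

101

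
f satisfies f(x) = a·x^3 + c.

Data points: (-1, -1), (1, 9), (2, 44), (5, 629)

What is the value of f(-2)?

-36

From f(-1) = -1 and f(1) = 9: -1a + c = -1 and 1a + c = 9.
Subtracting: 2a = 10, so a = 5; then c = -1 − 5·(-1) = 4.
So f(x) = 5x³ + 4, and f(-2) = -36.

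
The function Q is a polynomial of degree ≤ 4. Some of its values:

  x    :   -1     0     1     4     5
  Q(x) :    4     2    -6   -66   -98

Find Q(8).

-230

Write Q(x) = ax^4 + bx³ + cx² + dx + e; the 5 given values yield a linear system in the 5 coefficients.
Solving, the top 2 coefficients vanish, and Q(x) = -3x² - 5x + 2.
Then Q(8) = -230.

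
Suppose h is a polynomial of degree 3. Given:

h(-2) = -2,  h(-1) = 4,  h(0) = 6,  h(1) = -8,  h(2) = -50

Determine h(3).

First differences: 6, 2, -14, -42. Second differences: -4, -16, -28. Third differences: -12, -12.
Level-3 differences are constant, so h has degree 3.
Fitting a degree-3 polynomial gives h(m) = -2m³ - 8m² - 4m + 6.
Then h(3) = -132.

-132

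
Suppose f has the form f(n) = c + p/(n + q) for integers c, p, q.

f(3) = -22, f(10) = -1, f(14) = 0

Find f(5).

(f(n) − c)(n + q) = p for each data point; the three points give a linear system in c and q, then p follows.
Solving: c = 2, q = -2, p = -24, so f(n) = 2 − 24/(n − 2).
Then f(5) = 2 − 24/3 = -6.

-6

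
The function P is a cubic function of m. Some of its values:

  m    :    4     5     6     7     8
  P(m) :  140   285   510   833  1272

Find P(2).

18

First differences: 145, 225, 323, 439. Second differences: 80, 98, 116. Third differences: 18, 18.
Level-3 differences are constant, so P has degree 3.
Fitting a degree-3 polynomial gives P(m) = 3m³ - 5m² + 7m.
Then P(2) = 18.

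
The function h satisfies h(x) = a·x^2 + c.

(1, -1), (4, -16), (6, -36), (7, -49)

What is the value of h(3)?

-9

From h(1) = -1 and h(4) = -16: 1a + c = -1 and 16a + c = -16.
Subtracting: 15a = -15, so a = -1; then c = -1 − (-1)·1 = 0.
So h(x) = -1x² + 0, and h(3) = -9.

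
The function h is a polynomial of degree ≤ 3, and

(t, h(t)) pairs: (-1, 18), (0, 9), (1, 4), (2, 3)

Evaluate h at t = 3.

First differences: -9, -5, -1. Second differences: 4, 4.
Level-2 differences are constant, so h has degree 2.
Fitting a degree-2 polynomial gives h(t) = 2t² - 7t + 9.
Then h(3) = 6.

6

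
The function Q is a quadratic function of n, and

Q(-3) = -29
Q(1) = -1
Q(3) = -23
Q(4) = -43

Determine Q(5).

-69

Write Q(n) = an² + bn + c; the 4 given values yield a linear system in the 3 coefficients.
Solving, Q(n) = -3n² + n + 1.
Then Q(5) = -69.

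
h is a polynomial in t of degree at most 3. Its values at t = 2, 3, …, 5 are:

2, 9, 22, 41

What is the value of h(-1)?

17

First differences: 7, 13, 19. Second differences: 6, 6.
Level-2 differences are constant, so h has degree 2.
Fitting a degree-2 polynomial gives h(t) = 3t² - 8t + 6.
Then h(-1) = 17.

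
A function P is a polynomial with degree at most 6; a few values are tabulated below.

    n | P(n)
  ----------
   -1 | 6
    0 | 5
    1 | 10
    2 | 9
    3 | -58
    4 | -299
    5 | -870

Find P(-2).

Write P(n) = an^6 + bn^5 + cn^4 + dn³ + en² + pn + q; the 7 given values yield a linear system in the 7 coefficients.
Solving, the top 2 coefficients vanish, and P(n) = -2n^4 + 2n³ + 5n² + 5.
Then P(-2) = -23.

-23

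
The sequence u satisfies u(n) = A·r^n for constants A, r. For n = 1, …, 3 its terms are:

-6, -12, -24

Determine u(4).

Consecutive ratio: -12/(-6) = 2, and -24/(-12) = 2, so r = 2.
Then A·2^1 = -6 gives A = -3, and u(n) = -3·2^n.
u(4) = -3·2^4 = -48.

-48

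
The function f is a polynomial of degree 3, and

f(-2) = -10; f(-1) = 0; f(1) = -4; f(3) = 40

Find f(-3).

Write f(t) = at³ + bt² + ct + d; the 4 given values yield a linear system in the 4 coefficients.
Solving, f(t) = 2t³ - 4t - 2.
Then f(-3) = -44.

-44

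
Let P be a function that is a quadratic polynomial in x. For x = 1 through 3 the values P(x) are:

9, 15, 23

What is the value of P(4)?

33

Write P(x) = ax² + bx + c; the 3 given values yield a linear system in the 3 coefficients.
Solving, P(x) = x² + 3x + 5.
Then P(4) = 33.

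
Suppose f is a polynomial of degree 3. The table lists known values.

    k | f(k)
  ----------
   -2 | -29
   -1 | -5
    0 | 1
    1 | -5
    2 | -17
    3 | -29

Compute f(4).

-35

Write f(k) = ak³ + bk² + ck + d; the 6 given values yield a linear system in the 4 coefficients.
Solving, f(k) = k³ - 6k² - k + 1.
Then f(4) = -35.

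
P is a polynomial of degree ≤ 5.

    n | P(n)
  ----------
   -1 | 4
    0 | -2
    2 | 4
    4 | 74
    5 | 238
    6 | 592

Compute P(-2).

Write P(n) = an^5 + bn^4 + cn³ + dn² + en + p; the 6 given values yield a linear system in the 6 coefficients.
Solving, the leading coefficient vanishes, and P(n) = n^4 - 4n³ + 4n² + 3n - 2.
Then P(-2) = 56.

56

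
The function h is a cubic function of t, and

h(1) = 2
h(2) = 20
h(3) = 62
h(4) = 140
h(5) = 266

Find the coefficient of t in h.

Write h(t) = at³ + bt² + ct + d; the 5 given values yield a linear system in the 4 coefficients.
Solving, h(t) = 2t³ + 4t - 4.
The coefficient of t is 4.

4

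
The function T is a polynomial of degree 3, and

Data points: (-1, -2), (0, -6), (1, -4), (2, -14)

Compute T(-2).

26

Write T(m) = am³ + bm² + cm + d; the 4 given values yield a linear system in the 4 coefficients.
Solving, T(m) = -3m³ + 3m² + 2m - 6.
Then T(-2) = 26.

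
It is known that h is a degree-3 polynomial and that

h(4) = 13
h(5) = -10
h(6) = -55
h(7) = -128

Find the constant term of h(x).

Write h(x) = ax³ + bx² + cx + d; the 4 given values yield a linear system in the 4 coefficients.
Solving, h(x) = -x³ + 4x² + 2x + 5.
The constant term is h(0) = 5.

5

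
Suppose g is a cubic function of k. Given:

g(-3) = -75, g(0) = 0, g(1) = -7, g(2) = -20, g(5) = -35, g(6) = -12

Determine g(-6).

Write g(k) = ak³ + bk² + ck + d; the 6 given values yield a linear system in the 4 coefficients.
Solving, g(k) = k³ - 6k² - 2k.
Then g(-6) = -420.

-420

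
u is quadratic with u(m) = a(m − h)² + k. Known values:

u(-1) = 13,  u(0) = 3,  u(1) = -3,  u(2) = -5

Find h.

2

First differences -10, -6, -2; second difference 4 = 2a, so a = 2.
Expanding, the m-coefficient is −2ah = -4h; matching it to the data gives h = 2, and then k = -5.
So u(m) = 2(m − 2)² − 5.
Hence h = 2.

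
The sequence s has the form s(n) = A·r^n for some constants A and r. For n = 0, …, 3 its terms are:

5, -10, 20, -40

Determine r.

Consecutive ratio: -10/5 = -2, and 20/(-10) = -2, so r = -2.
Then A·(-2)^0 = 5 gives A = 5, and s(n) = 5·(-2)^n.

-2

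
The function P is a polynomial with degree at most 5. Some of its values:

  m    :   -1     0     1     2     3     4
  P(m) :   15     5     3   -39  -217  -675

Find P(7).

-5889

First differences: -10, -2, -42, -178, -458. Second differences: 8, -40, -136, -280. Third differences: -48, -96, -144. Fourth differences: -48, -48.
Level-4 differences are constant, so P has degree 4.
Fitting a degree-4 polynomial gives P(m) = -2m^4 - 4m³ + 6m² - 2m + 5.
Then P(7) = -5889.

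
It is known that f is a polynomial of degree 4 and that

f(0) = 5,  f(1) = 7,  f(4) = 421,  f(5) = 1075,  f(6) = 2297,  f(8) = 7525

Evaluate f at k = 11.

27637

Write f(k) = ak^4 + bk³ + ck² + dk + e; the 6 given values yield a linear system in the 5 coefficients.
Solving, f(k) = 2k^4 - k³ - 3k² + 4k + 5.
Then f(11) = 27637.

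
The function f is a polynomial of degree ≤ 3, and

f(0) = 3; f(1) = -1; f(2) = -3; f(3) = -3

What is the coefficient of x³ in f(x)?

First differences: -4, -2, 0. Second differences: 2, 2.
Level-2 differences are constant, so f has degree 2.
Fitting a degree-2 polynomial gives f(x) = x² - 5x + 3.
The coefficient of x³ is 0.

0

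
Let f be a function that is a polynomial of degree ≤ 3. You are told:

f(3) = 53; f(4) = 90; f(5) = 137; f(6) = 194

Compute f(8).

Write f(n) = an³ + bn² + cn + d; the 4 given values yield a linear system in the 4 coefficients.
Solving, the leading coefficient vanishes, and f(n) = 5n² + 2n + 2.
Then f(8) = 338.

338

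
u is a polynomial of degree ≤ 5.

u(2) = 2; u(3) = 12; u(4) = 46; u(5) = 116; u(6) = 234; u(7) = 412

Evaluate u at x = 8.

662

First differences: 10, 34, 70, 118, 178. Second differences: 24, 36, 48, 60. Third differences: 12, 12, 12.
Level-3 differences are constant, so u has degree 3.
Fitting a degree-3 polynomial gives u(x) = 2x³ - 6x² + 2x + 6.
Then u(8) = 662.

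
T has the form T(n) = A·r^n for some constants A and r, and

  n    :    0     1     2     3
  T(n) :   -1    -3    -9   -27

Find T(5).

-243

Consecutive ratio: -3/(-1) = 3, and -9/(-3) = 3, so r = 3.
Then A·3^0 = -1 gives A = -1, and T(n) = -1·3^n.
T(5) = -1·3^5 = -243.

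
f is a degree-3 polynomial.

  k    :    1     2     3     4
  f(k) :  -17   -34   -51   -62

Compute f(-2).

-26

Write f(k) = ak³ + bk² + ck + d; the 4 given values yield a linear system in the 4 coefficients.
Solving, f(k) = k³ - 6k² - 6k - 6.
Then f(-2) = -26.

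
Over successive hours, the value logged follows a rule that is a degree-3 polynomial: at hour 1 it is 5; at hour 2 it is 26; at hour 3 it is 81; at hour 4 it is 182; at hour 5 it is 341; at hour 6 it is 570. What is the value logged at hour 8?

1286

Write the value at x as T(x).
First differences: 21, 55, 101, 159, 229. Second differences: 34, 46, 58, 70. Third differences: 12, 12, 12.
Level-3 differences are constant, so T has degree 3.
Fitting a degree-3 polynomial gives T(x) = 2x³ + 5x² - 8x + 6.
Then T(8) = 1286.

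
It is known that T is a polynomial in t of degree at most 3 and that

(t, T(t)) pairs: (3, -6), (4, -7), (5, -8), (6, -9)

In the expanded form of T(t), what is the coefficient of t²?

Write T(t) = at³ + bt² + ct + d; the 4 given values yield a linear system in the 4 coefficients.
Solving, the top 2 coefficients vanish, and T(t) = -t - 3.
The coefficient of t² is 0.

0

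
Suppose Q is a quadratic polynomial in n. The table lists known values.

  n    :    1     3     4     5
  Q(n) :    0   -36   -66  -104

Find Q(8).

Write Q(n) = an² + bn + c; the 4 given values yield a linear system in the 3 coefficients.
Solving, Q(n) = -4n² - 2n + 6.
Then Q(8) = -266.

-266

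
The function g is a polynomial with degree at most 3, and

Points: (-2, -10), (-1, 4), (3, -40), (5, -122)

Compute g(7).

Write g(m) = am³ + bm² + cm + d; the 4 given values yield a linear system in the 4 coefficients.
Solving, the leading coefficient vanishes, and g(m) = -5m² - m + 8.
Then g(7) = -244.

-244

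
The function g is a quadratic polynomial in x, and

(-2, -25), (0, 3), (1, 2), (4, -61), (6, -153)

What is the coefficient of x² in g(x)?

-5

Write g(x) = ax² + bx + c; the 5 given values yield a linear system in the 3 coefficients.
Solving, g(x) = -5x² + 4x + 3.
The coefficient of x² is -5.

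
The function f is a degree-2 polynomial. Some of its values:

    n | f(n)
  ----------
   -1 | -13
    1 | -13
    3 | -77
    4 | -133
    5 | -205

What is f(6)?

Write f(n) = an² + bn + c; the 5 given values yield a linear system in the 3 coefficients.
Solving, f(n) = -8n² - 5.
Then f(6) = -293.

-293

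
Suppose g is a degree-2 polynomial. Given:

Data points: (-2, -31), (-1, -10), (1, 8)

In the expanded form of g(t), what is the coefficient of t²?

-4

Write g(t) = at² + bt + c; the 3 given values yield a linear system in the 3 coefficients.
Solving, g(t) = -4t² + 9t + 3.
The coefficient of t² is -4.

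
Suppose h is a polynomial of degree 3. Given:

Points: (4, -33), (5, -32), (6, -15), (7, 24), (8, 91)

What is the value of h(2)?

-11

First differences: 1, 17, 39, 67. Second differences: 16, 22, 28. Third differences: 6, 6.
Level-3 differences are constant, so h has degree 3.
Fitting a degree-3 polynomial gives h(m) = m³ - 7m² + 3m + 3.
Then h(2) = -11.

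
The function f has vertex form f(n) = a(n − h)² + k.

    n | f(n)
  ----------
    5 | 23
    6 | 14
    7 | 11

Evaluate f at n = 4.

First differences -9, -3; second difference 6 = 2a, so a = 3.
Expanding, the n-coefficient is −2ah = -6h; matching it to the data gives h = 7, and then k = 11.
So f(n) = 3(n − 7)² + 11.
f(4) = 3·(-3)² + 11 = 38.

38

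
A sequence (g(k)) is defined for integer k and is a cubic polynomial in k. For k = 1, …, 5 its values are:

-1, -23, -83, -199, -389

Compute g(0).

First differences: -22, -60, -116, -190. Second differences: -38, -56, -74. Third differences: -18, -18.
Level-3 differences are constant, so g has degree 3.
Fitting a degree-3 polynomial gives g(k) = -3k³ - k² + 2k + 1.
Then g(0) = 1.

1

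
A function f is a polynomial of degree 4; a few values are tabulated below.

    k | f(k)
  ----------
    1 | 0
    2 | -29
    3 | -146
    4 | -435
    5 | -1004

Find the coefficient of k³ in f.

Write f(k) = ak^4 + bk³ + ck² + dk + e; the 5 given values yield a linear system in the 5 coefficients.
Solving, f(k) = -k^4 - 4k³ + 5k² - k + 1.
The coefficient of k³ is -4.

-4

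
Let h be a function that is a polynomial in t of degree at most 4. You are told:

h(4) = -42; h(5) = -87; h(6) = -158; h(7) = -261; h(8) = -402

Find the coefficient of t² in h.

2

First differences: -45, -71, -103, -141. Second differences: -26, -32, -38. Third differences: -6, -6.
Level-3 differences are constant, so h has degree 3.
Fitting a degree-3 polynomial gives h(t) = -t³ + 2t² - 2t - 2.
The coefficient of t² is 2.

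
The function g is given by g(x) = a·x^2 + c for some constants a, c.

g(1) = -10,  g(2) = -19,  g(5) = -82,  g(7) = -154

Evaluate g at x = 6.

-115

From g(1) = -10 and g(2) = -19: 1a + c = -10 and 4a + c = -19.
Subtracting: 3a = -9, so a = -3; then c = -10 − (-3)·1 = -7.
So g(x) = -3x² − 7, and g(6) = -115.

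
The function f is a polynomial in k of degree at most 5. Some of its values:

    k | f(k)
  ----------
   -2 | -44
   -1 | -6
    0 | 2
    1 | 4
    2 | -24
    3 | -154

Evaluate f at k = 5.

Write f(k) = ak^5 + bk^4 + ck³ + dk² + ek + p; the 6 given values yield a linear system in the 6 coefficients.
Solving, the leading coefficient vanishes, and f(k) = -2k^4 - k² + 5k + 2.
Then f(5) = -1248.

-1248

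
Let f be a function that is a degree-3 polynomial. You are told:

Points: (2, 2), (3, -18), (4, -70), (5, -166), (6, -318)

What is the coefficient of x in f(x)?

8

First differences: -20, -52, -96, -152. Second differences: -32, -44, -56. Third differences: -12, -12.
Level-3 differences are constant, so f has degree 3.
Fitting a degree-3 polynomial gives f(x) = -2x³ + 2x² + 8x - 6.
The coefficient of x is 8.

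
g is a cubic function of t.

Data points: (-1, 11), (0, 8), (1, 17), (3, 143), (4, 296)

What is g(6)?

Write g(t) = at³ + bt² + ct + d; the 5 given values yield a linear system in the 4 coefficients.
Solving, g(t) = 3t³ + 6t² + 8.
Then g(6) = 872.

872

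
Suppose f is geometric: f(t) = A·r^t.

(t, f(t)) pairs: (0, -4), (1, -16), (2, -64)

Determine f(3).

Consecutive ratio: -16/(-4) = 4, and -64/(-16) = 4, so r = 4.
Then A·4^0 = -4 gives A = -4, and f(t) = -4·4^t.
f(3) = -4·4^3 = -256.

-256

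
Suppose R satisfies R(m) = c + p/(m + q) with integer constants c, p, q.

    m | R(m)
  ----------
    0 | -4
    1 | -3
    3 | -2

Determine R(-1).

(R(m) − c)(m + q) = p for each data point; the three points give a linear system in c and q, then p follows.
Solving: c = 0, q = 3, p = -12, so R(m) = -12/(m + 3).
Then R(-1) = 0 − 12/2 = -6.

-6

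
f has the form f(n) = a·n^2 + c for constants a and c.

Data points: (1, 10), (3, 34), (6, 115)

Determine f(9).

250

From f(1) = 10 and f(3) = 34: 1a + c = 10 and 9a + c = 34.
Subtracting: 8a = 24, so a = 3; then c = 10 − 3·1 = 7.
So f(n) = 3n² + 7, and f(9) = 250.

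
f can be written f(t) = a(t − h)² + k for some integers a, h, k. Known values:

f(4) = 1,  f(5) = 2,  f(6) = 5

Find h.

First differences 1, 3; second difference 2 = 2a, so a = 1.
Expanding, the t-coefficient is −2ah = -2h; matching it to the data gives h = 4, and then k = 1.
So f(t) = 1(t − 4)² + 1.
Hence h = 4.

4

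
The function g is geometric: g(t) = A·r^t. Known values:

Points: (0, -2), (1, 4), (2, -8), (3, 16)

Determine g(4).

Consecutive ratio: 4/(-2) = -2, and -8/4 = -2, so r = -2.
Then A·(-2)^0 = -2 gives A = -2, and g(t) = -2·(-2)^t.
g(4) = -2·(-2)^4 = -32.

-32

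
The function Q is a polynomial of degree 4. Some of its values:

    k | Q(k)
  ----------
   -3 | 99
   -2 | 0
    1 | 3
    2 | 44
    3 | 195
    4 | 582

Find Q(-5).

Write Q(k) = ak^4 + bk³ + ck² + dk + e; the 6 given values yield a linear system in the 5 coefficients.
Solving, Q(k) = 2k^4 + k³ - k² + 7k - 6.
Then Q(-5) = 1059.

1059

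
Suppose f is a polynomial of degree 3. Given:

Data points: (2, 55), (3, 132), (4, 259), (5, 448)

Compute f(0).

Write f(t) = at³ + bt² + ct + d; the 4 given values yield a linear system in the 4 coefficients.
Solving, f(t) = 2t³ + 7t² + 4t + 3.
Then f(0) = 3.

3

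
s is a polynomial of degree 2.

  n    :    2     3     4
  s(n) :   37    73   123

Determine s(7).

Write s(n) = an² + bn + c; the 3 given values yield a linear system in the 3 coefficients.
Solving, s(n) = 7n² + n + 7.
Then s(7) = 357.

357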